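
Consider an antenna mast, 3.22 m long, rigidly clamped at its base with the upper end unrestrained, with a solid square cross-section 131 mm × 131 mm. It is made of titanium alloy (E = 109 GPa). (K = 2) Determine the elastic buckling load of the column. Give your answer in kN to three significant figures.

P_cr ≈ 637 kN

I = a⁴/12 = 131⁴/12 = 2.454×10^7 mm⁴
I = 2.454×10^7 mm⁴ = 2.454×10^-5 m⁴
Effective length L_e = K·L = 2 × 3.22 = 6.440 m
P_cr = π²EI / L_e² = π² × 109×10⁹ × 2.454×10^-5 / 6.440² = 6.366×10^5 N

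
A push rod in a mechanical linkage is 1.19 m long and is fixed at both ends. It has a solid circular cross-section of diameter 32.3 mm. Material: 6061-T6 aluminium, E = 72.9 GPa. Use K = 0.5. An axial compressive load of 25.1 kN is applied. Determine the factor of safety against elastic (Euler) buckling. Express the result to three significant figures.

n ≈ 4.33

I = πd⁴/64 = π×32.3⁴/64 = 5.343×10^4 mm⁴
I = 5.343×10^4 mm⁴ = 5.343×10^-8 m⁴
Effective length L_e = K·L = 0.5 × 1.19 = 0.5950 m
P_cr = π²EI / L_e² = π² × 72.9×10⁹ × 5.343×10^-8 / 0.5950² = 1.086×10^5 N
Factor of safety n = P_cr / P = 108.59 / 25.1 = 4.33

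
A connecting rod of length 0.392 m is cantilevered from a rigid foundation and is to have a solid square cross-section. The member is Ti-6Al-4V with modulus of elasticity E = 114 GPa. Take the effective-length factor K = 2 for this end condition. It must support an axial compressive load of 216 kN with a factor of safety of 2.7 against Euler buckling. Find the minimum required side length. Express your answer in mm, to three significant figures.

Required P_cr = n·P = 2.7 × 216 = 583.2 kN
L_e = K·L = 2 × 0.392 = 0.7840 m
Required I = P_cr·L_e²/(π²E) = 5.832×10^5 × 0.7840² / (π² × 1.14×10^11) = 3.186×10^-7 m⁴
I_req = 3.186×10^5 mm⁴
Solid square: I = a⁴/12  ⇒  a = (12I)^(1/4) = (12×3.186×10^5)^(1/4) = 44.2 mm

a ≈ 44.2 mm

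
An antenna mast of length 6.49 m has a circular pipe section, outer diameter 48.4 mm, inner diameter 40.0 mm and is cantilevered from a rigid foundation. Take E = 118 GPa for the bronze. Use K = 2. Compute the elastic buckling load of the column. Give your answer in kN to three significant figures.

P_cr ≈ 0.993 kN

d_o = 48.4 mm, d_i = 40.0 mm
I = π(d_o⁴ − d_i⁴)/64 = π(48.4⁴ − 40.00⁴)/64 = 1.437×10^5 mm⁴
I = 1.437×10^5 mm⁴ = 1.437×10^-7 m⁴
Effective length L_e = K·L = 2 × 6.49 = 12.98 m
P_cr = π²EI / L_e² = π² × 118×10⁹ × 1.437×10^-7 / 12.98² = 993.4 N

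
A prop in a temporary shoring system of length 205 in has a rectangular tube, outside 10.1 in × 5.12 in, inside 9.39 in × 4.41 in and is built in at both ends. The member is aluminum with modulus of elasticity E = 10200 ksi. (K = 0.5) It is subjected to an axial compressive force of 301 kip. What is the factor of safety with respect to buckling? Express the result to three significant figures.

Weak-axis I_min = (h_o·b_o³ − h_i·b_i³)/12 with b_o = 5.12, b_i = 4.410 in (shorter outer/inner sides).
I_min = (10.1×5.12³ − 9.390×4.410³)/12 = 45.85 in⁴
Effective length L_e = K·L = 0.5 × 205 = 102.5 in
P_cr = π²EI / L_e² = π² × 10200×10³ × 45.85 / 102.5² = 4.394×10^5 lb
Factor of safety n = P_cr / P = 439.37 / 301 = 1.46

n ≈ 1.46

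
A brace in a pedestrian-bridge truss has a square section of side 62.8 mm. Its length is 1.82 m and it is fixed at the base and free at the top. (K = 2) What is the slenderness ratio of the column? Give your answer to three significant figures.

λ ≈ 201

I = a⁴/12 = 62.8⁴/12 = 1.296×10^6 mm⁴
A = 3.944×10^3 mm²;  r_min = √(I/A) = √(1.296×10^6/3.944×10^3) = 18.13 mm
L_e = K·L = 2 × 1.82 m = 3.640 m = 3640.0 mm
λ = L_e / r_min = 3640.0 / 18.13 = 201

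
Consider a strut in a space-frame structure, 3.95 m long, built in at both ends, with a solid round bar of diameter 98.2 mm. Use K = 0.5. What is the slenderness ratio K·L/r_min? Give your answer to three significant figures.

For a solid circle r = d/4 = 98.2/4 = 24.55 mm
L_e = K·L = 0.5 × 3.95 m = 1.975 m = 1975.0 mm
λ = L_e / r_min = 1975.0 / 24.55 = 80.4

λ ≈ 80.4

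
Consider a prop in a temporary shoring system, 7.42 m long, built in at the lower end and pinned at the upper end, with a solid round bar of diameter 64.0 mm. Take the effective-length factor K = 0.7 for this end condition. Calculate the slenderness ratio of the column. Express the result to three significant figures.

I = πd⁴/64 = π×64.0⁴/64 = 8.235×10^5 mm⁴
A = 3.217×10^3 mm²;  r_min = √(I/A) = √(8.235×10^5/3.217×10^3) = 16.00 mm
L_e = K·L = 0.7 × 7.42 m = 5.194 m = 5194.0 mm
λ = L_e / r_min = 5194.0 / 16.00 = 325

λ ≈ 325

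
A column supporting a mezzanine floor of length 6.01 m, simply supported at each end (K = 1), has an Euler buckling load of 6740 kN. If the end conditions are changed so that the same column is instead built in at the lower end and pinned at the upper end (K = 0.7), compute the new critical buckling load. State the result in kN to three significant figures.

P_cr ≈ 13800 kN

P_cr ∝ 1/K², so P_cr,new = P_cr,old × (K_old/K_new)² = 6740 × (1/0.7)²
= 6740 × 2.041 = 13800 kN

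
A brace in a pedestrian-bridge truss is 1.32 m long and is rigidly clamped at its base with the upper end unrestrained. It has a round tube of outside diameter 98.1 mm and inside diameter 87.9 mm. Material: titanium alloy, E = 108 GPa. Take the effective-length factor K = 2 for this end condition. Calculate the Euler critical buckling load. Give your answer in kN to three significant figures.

P_cr ≈ 247 kN

d_o = 98.1 mm, d_i = 87.9 mm
I = π(d_o⁴ − d_i⁴)/64 = π(98.1⁴ − 87.90⁴)/64 = 1.616×10^6 mm⁴
I = 1.616×10^6 mm⁴ = 1.616×10^-6 m⁴
Effective length L_e = K·L = 2 × 1.32 = 2.640 m
P_cr = π²EI / L_e² = π² × 108×10⁹ × 1.616×10^-6 / 2.640² = 2.471×10^5 N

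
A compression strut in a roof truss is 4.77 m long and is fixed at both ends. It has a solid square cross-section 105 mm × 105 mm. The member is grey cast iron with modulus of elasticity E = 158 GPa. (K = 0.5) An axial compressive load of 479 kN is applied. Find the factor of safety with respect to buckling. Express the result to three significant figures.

I = a⁴/12 = 105⁴/12 = 1.013×10^7 mm⁴
I = 1.013×10^7 mm⁴ = 1.013×10^-5 m⁴
Effective length L_e = K·L = 0.5 × 4.77 = 2.385 m
P_cr = π²EI / L_e² = π² × 158×10⁹ × 1.013×10^-5 / 2.385² = 2.777×10^6 N
Factor of safety n = P_cr / P = 2776.9 / 479 = 5.80

n ≈ 5.80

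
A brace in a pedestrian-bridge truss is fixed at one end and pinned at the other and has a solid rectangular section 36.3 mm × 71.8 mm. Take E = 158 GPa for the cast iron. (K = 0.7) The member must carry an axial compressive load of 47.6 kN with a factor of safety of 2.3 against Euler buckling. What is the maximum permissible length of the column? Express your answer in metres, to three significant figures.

Buckling occurs about the weak axis: I_min = h·b³/12 with b = 36.3 mm (the shorter side).
I_min = 71.8×36.3³/12 = 2.862×10^5 mm⁴
I = 2.862×10^-7 m⁴
Required critical load P_cr = n·P = 2.3 × 47.6 = 109.5 kN = 1.095×10^5 N
From P_cr = π²EI/(K·L)²:  L = (1/K)·√(π²EI/P_cr) = (1/0.7)·√(π²×1.58×10^11×2.862×10^-7/1.095×10^5)
L = 2.88 m

L_max ≈ 2.88 m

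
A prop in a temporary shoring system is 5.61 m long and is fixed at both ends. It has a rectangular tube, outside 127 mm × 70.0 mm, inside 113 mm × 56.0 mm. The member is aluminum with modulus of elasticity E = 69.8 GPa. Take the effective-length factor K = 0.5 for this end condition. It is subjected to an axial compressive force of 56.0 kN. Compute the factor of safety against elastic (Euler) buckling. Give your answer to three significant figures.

Weak-axis I_min = (h_o·b_o³ − h_i·b_i³)/12 with b_o = 70.0, b_i = 56.00 mm (shorter outer/inner sides).
I_min = (127×70.0³ − 113.0×56.00³)/12 = 1.976×10^6 mm⁴
I = 1.976×10^6 mm⁴ = 1.976×10^-6 m⁴
Effective length L_e = K·L = 0.5 × 5.61 = 2.805 m
P_cr = π²EI / L_e² = π² × 69.8×10⁹ × 1.976×10^-6 / 2.805² = 1.730×10^5 N
Factor of safety n = P_cr / P = 173.04 / 56.0 = 3.09

n ≈ 3.09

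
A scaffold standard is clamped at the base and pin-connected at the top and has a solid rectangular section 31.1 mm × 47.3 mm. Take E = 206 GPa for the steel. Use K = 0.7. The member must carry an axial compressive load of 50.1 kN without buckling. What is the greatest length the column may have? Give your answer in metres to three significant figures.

Buckling occurs about the weak axis: I_min = h·b³/12 with b = 31.1 mm (the shorter side).
I_min = 47.3×31.1³/12 = 1.186×10^5 mm⁴
I = 1.186×10^-7 m⁴
At the buckling limit P_cr = P = 5.010×10^4 N
From P_cr = π²EI/(K·L)²:  L = (1/K)·√(π²EI/P_cr) = (1/0.7)·√(π²×2.06×10^11×1.186×10^-7/5.010×10^4)
L = 3.13 m

L_max ≈ 3.13 m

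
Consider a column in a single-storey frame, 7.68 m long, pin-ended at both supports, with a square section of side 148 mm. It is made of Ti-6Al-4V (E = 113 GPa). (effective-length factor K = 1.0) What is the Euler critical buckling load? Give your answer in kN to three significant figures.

I = a⁴/12 = 148⁴/12 = 3.998×10^7 mm⁴
I = 3.998×10^7 mm⁴ = 3.998×10^-5 m⁴
Effective length L_e = K·L = 1 × 7.68 = 7.680 m
P_cr = π²EI / L_e² = π² × 113×10⁹ × 3.998×10^-5 / 7.680² = 7.560×10^5 N

P_cr ≈ 756 kN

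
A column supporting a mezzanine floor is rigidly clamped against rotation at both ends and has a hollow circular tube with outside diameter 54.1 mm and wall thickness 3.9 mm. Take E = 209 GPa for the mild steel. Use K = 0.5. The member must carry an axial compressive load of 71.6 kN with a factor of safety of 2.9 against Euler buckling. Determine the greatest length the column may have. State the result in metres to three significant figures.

L_max ≈ 2.78 m

Inner diameter d_i = 54.1 − 2×3.9 = 46.30 mm
I = π(d_o⁴ − d_i⁴)/64 = π(54.1⁴ − 46.30⁴)/64 = 1.949×10^5 mm⁴
I = 1.949×10^-7 m⁴
Required critical load P_cr = n·P = 2.9 × 71.6 = 207.6 kN = 2.076×10^5 N
From P_cr = π²EI/(K·L)²:  L = (1/K)·√(π²EI/P_cr) = (1/0.5)·√(π²×2.09×10^11×1.949×10^-7/2.076×10^5)
L = 2.78 m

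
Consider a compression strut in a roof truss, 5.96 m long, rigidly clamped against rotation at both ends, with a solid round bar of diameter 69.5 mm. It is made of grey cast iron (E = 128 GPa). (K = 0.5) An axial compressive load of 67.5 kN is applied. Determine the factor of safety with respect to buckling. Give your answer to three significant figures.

n ≈ 2.41

I = πd⁴/64 = π×69.5⁴/64 = 1.145×10^6 mm⁴
I = 1.145×10^6 mm⁴ = 1.145×10^-6 m⁴
Effective length L_e = K·L = 0.5 × 5.96 = 2.980 m
P_cr = π²EI / L_e² = π² × 128×10⁹ × 1.145×10^-6 / 2.980² = 1.629×10^5 N
Factor of safety n = P_cr / P = 162.92 / 67.5 = 2.41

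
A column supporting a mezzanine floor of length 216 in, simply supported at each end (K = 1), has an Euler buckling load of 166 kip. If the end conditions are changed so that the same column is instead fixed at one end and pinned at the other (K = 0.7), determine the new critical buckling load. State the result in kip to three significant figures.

P_cr ≈ 339 kip

P_cr ∝ 1/K², so P_cr,new = P_cr,old × (K_old/K_new)² = 166 × (1/0.7)²
= 166 × 2.041 = 339 kip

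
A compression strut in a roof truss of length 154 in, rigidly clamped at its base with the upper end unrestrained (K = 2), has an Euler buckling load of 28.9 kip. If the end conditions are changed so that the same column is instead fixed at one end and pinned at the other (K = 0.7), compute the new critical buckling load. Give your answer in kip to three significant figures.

P_cr ≈ 236 kip

P_cr ∝ 1/K², so P_cr,new = P_cr,old × (K_old/K_new)² = 28.9 × (2/0.7)²
= 28.9 × 8.163 = 236 kip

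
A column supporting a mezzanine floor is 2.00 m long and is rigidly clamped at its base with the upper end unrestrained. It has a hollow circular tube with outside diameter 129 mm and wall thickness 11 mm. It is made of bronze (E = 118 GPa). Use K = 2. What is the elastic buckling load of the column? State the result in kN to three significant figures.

P_cr ≈ 521 kN

Inner diameter d_i = 129 − 2×11 = 107.0 mm
I = π(d_o⁴ − d_i⁴)/64 = π(129⁴ − 107.0⁴)/64 = 7.159×10^6 mm⁴
I = 7.159×10^6 mm⁴ = 7.159×10^-6 m⁴
Effective length L_e = K·L = 2 × 2.00 = 4.000 m
P_cr = π²EI / L_e² = π² × 118×10⁹ × 7.159×10^-6 / 4.000² = 5.211×10^5 N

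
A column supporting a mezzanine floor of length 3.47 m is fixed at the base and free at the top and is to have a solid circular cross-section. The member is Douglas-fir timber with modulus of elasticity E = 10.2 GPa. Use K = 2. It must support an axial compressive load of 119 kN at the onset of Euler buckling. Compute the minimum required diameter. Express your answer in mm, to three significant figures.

L_e = K·L = 2 × 3.47 = 6.940 m
Required I = P_cr·L_e²/(π²E) = 1.190×10^5 × 6.940² / (π² × 1.02×10^10) = 5.693×10^-5 m⁴
I_req = 5.693×10^7 mm⁴
Solid circle: I = πd⁴/64  ⇒  d = (64I/π)^(1/4) = (64×5.693×10^7/π)^(1/4) = 185 mm

d ≈ 185 mm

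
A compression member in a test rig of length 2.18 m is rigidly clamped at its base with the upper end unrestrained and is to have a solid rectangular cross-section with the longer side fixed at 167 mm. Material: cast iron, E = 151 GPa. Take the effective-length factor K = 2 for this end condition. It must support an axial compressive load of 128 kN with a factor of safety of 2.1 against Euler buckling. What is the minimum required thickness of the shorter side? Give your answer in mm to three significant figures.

Required P_cr = n·P = 2.1 × 128 = 268.8 kN
L_e = K·L = 2 × 2.18 = 4.360 m
Required I = P_cr·L_e²/(π²E) = 2.688×10^5 × 4.360² / (π² × 1.51×10^11) = 3.429×10^-6 m⁴
I_req = 3.429×10^6 mm⁴
Rectangle, weak axis: I_min = h·b³/12 with h = 167 mm fixed  ⇒  b = (12I/h)^(1/3) = 62.7 mm

b ≈ 62.7 mm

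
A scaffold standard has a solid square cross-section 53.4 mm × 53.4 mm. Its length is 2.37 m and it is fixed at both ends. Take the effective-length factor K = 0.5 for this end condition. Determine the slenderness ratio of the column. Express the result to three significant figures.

λ ≈ 76.9

For a square r = a/√12 = 53.4/√12 = 15.42 mm
L_e = K·L = 0.5 × 2.37 m = 1.185 m = 1185.0 mm
λ = L_e / r_min = 1185.0 / 15.42 = 76.9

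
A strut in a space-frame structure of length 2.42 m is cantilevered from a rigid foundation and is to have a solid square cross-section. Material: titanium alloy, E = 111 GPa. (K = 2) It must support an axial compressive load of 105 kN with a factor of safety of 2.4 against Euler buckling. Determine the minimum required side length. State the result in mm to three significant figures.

a ≈ 89.7 mm

Required P_cr = n·P = 2.4 × 105 = 252.0 kN
L_e = K·L = 2 × 2.42 = 4.840 m
Required I = P_cr·L_e²/(π²E) = 2.520×10^5 × 4.840² / (π² × 1.11×10^11) = 5.389×10^-6 m⁴
I_req = 5.389×10^6 mm⁴
Solid square: I = a⁴/12  ⇒  a = (12I)^(1/4) = (12×5.389×10^6)^(1/4) = 89.7 mm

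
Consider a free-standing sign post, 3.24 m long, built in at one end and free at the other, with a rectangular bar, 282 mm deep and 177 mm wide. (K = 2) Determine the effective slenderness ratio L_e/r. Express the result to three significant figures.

λ ≈ 127

For a rectangle r_min = b/√12 = 177/√12 = 51.10 mm
L_e = K·L = 2 × 3.24 m = 6.480 m = 6480.0 mm
λ = L_e / r_min = 6480.0 / 51.10 = 127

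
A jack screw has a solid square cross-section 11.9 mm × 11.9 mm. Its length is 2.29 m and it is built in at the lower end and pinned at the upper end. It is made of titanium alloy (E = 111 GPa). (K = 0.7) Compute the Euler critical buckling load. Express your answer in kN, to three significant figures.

I = a⁴/12 = 11.9⁴/12 = 1.671×10^3 mm⁴
I = 1.671×10^3 mm⁴ = 1.671×10^-9 m⁴
Effective length L_e = K·L = 0.7 × 2.29 = 1.603 m
P_cr = π²EI / L_e² = π² × 111×10⁹ × 1.671×10^-9 / 1.603² = 712.5 N

P_cr ≈ 0.712 kN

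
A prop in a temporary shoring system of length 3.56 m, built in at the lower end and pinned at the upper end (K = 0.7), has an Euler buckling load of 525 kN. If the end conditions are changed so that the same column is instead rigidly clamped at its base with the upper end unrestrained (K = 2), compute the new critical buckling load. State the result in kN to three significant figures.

P_cr ≈ 64.3 kN

P_cr ∝ 1/K², so P_cr,new = P_cr,old × (K_old/K_new)² = 525 × (0.7/2)²
= 525 × 0.1225 = 64.3 kN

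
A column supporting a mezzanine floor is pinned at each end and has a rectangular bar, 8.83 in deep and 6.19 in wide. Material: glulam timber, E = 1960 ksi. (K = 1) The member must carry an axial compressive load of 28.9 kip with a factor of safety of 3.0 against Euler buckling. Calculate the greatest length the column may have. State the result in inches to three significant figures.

L_max ≈ 197 in

Buckling occurs about the weak axis: I_min = h·b³/12 with b = 6.19 in (the shorter side).
I_min = 8.83×6.19³/12 = 174.5 in⁴
Required critical load P_cr = n·P = 3.0 × 28.9 = 86.70 kip = 8.670×10^4 lb
From P_cr = π²EI/(K·L)²:  L = (1/K)·√(π²EI/P_cr) = (1/1)·√(π²×1.96×10^6×174.5/8.670×10^4)
L = 197 in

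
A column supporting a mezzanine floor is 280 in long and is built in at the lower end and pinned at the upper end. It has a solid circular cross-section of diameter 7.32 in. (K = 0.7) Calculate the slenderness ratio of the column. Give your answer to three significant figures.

λ ≈ 107

I = πd⁴/64 = π×7.32⁴/64 = 140.9 in⁴
A = 42.08 in²;  r_min = √(I/A) = √(140.9/42.08) = 1.830 in
L_e = K·L = 0.7 × 280 = 196.0 in
λ = L_e / r_min = 196.00 / 1.830 = 107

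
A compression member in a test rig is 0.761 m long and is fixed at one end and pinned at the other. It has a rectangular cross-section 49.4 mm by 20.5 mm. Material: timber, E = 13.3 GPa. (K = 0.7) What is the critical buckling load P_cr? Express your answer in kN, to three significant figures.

Buckling occurs about the weak axis: I_min = h·b³/12 with b = 20.5 mm (the shorter side).
I_min = 49.4×20.5³/12 = 3.547×10^4 mm⁴
I = 3.547×10^4 mm⁴ = 3.547×10^-8 m⁴
Effective length L_e = K·L = 0.7 × 0.761 = 0.5327 m
P_cr = π²EI / L_e² = π² × 13.3×10⁹ × 3.547×10^-8 / 0.5327² = 1.641×10^4 N

P_cr ≈ 16.4 kN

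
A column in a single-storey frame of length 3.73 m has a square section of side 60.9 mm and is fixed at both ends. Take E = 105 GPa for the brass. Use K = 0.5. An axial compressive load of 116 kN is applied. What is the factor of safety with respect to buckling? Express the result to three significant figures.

n ≈ 2.94

I = a⁴/12 = 60.9⁴/12 = 1.146×10^6 mm⁴
I = 1.146×10^6 mm⁴ = 1.146×10^-6 m⁴
Effective length L_e = K·L = 0.5 × 3.73 = 1.865 m
P_cr = π²EI / L_e² = π² × 105×10⁹ × 1.146×10^-6 / 1.865² = 3.415×10^5 N
Factor of safety n = P_cr / P = 341.52 / 116 = 2.94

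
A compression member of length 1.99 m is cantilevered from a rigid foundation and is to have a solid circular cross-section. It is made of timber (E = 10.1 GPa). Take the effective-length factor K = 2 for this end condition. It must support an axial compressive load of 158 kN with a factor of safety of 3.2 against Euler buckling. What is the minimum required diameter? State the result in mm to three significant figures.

d ≈ 201 mm

Required P_cr = n·P = 3.2 × 158 = 505.6 kN
L_e = K·L = 2 × 1.99 = 3.980 m
Required I = P_cr·L_e²/(π²E) = 5.056×10^5 × 3.980² / (π² × 1.01×10^10) = 8.034×10^-5 m⁴
I_req = 8.034×10^7 mm⁴
Solid circle: I = πd⁴/64  ⇒  d = (64I/π)^(1/4) = (64×8.034×10^7/π)^(1/4) = 201 mm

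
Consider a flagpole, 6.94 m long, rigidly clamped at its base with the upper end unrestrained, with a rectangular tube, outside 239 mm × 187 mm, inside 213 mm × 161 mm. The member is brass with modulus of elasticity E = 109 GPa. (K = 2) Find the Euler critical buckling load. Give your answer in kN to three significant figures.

P_cr ≈ 314 kN

Weak-axis I_min = (h_o·b_o³ − h_i·b_i³)/12 with b_o = 187, b_i = 161.0 mm (shorter outer/inner sides).
I_min = (239×187³ − 213.0×161.0³)/12 = 5.616×10^7 mm⁴
I = 5.616×10^7 mm⁴ = 5.616×10^-5 m⁴
Effective length L_e = K·L = 2 × 6.94 = 13.88 m
P_cr = π²EI / L_e² = π² × 109×10⁹ × 5.616×10^-5 / 13.88² = 3.136×10^5 N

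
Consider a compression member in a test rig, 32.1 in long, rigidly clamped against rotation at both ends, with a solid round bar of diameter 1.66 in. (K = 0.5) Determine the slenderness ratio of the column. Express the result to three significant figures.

λ ≈ 38.7

I = πd⁴/64 = π×1.66⁴/64 = 0.3727 in⁴
A = 2.164 in²;  r_min = √(I/A) = √(0.3727/2.164) = 0.4150 in
L_e = K·L = 0.5 × 32.1 = 16.05 in
λ = L_e / r_min = 16.050 / 0.4150 = 38.7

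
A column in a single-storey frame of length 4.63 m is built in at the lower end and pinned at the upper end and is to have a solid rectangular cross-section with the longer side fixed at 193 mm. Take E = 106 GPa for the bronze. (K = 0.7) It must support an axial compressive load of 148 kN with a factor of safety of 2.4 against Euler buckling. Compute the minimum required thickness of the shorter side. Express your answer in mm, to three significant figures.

Required P_cr = n·P = 2.4 × 148 = 355.2 kN
L_e = K·L = 0.7 × 4.63 = 3.241 m
Required I = P_cr·L_e²/(π²E) = 3.552×10^5 × 3.241² / (π² × 1.06×10^11) = 3.566×10^-6 m⁴
I_req = 3.566×10^6 mm⁴
Rectangle, weak axis: I_min = h·b³/12 with h = 193 mm fixed  ⇒  b = (12I/h)^(1/3) = 60.5 mm

b ≈ 60.5 mm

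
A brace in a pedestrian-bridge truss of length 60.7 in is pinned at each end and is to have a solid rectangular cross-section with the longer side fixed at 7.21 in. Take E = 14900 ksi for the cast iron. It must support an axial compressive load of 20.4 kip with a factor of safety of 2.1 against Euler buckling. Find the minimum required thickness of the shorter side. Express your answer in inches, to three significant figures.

b ≈ 1.21 in

Required P_cr = n·P = 2.1 × 20.4 = 42.84 kip
L_e = K·L = 1 × 60.7 = 60.70 in
Required I = P_cr·L_e²/(π²E) = 4.284×10^4 × 60.70² / (π² × 1.49×10^7) = 1.073 in⁴
Rectangle, weak axis: I_min = h·b³/12 with h = 7.21 in fixed  ⇒  b = (12I/h)^(1/3) = 1.21 in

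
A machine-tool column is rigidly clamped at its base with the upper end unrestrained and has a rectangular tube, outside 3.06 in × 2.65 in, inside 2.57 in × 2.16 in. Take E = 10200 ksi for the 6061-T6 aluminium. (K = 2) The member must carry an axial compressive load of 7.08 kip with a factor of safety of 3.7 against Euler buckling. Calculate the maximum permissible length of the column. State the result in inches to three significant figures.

L_max ≈ 49.9 in

Weak-axis I_min = (h_o·b_o³ − h_i·b_i³)/12 with b_o = 2.65, b_i = 2.160 in (shorter outer/inner sides).
I_min = (3.06×2.65³ − 2.570×2.160³)/12 = 2.587 in⁴
Required critical load P_cr = n·P = 3.7 × 7.08 = 26.20 kip = 2.620×10^4 lb
From P_cr = π²EI/(K·L)²:  L = (1/K)·√(π²EI/P_cr) = (1/2)·√(π²×1.02×10^7×2.587/2.620×10^4)
L = 49.9 in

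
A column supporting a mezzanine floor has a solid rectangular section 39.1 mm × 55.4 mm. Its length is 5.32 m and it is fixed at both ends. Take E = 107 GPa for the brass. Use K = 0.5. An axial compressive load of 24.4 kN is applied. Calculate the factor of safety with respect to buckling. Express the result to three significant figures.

Buckling occurs about the weak axis: I_min = h·b³/12 with b = 39.1 mm (the shorter side).
I_min = 55.4×39.1³/12 = 2.760×10^5 mm⁴
I = 2.760×10^5 mm⁴ = 2.760×10^-7 m⁴
Effective length L_e = K·L = 0.5 × 5.32 = 2.660 m
P_cr = π²EI / L_e² = π² × 107×10⁹ × 2.760×10^-7 / 2.660² = 4.119×10^4 N
Factor of safety n = P_cr / P = 41.189 / 24.4 = 1.69

n ≈ 1.69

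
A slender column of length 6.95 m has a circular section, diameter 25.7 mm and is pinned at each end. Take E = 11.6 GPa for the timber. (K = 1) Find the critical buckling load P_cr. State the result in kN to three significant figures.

I = πd⁴/64 = π×25.7⁴/64 = 2.141×10^4 mm⁴
I = 2.141×10^4 mm⁴ = 2.141×10^-8 m⁴
Effective length L_e = K·L = 1 × 6.95 = 6.950 m
P_cr = π²EI / L_e² = π² × 11.6×10⁹ × 2.141×10^-8 / 6.950² = 50.76 N

P_cr ≈ 0.0508 kN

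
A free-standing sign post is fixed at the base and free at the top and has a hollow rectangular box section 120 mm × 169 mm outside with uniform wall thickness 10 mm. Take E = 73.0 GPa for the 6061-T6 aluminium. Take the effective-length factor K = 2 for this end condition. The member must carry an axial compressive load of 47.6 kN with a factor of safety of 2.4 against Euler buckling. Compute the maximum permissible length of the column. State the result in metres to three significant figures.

Inner dimensions: h_i = 169 − 2×10 = 149.0 mm, b_i = 120 − 2×10 = 100.0 mm
Weak-axis I_min = (h_o·b_o³ − h_i·b_i³)/12 with b_o = 120, b_i = 100.0 mm (shorter outer/inner sides).
I_min = (169×120³ − 149.0×100.0³)/12 = 1.192×10^7 mm⁴
I = 1.192×10^-5 m⁴
Required critical load P_cr = n·P = 2.4 × 47.6 = 114.2 kN = 1.142×10^5 N
From P_cr = π²EI/(K·L)²:  L = (1/K)·√(π²EI/P_cr) = (1/2)·√(π²×7.30×10^10×1.192×10^-5/1.142×10^5)
L = 4.34 m

L_max ≈ 4.34 m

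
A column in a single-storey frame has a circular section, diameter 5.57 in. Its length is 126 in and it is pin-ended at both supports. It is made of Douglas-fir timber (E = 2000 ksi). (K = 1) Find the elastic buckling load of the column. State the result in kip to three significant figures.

P_cr ≈ 58.7 kip

I = πd⁴/64 = π×5.57⁴/64 = 47.25 in⁴
Effective length L_e = K·L = 1 × 126 = 126.0 in
P_cr = π²EI / L_e² = π² × 2000×10³ × 47.25 / 126.0² = 5.875×10^4 lb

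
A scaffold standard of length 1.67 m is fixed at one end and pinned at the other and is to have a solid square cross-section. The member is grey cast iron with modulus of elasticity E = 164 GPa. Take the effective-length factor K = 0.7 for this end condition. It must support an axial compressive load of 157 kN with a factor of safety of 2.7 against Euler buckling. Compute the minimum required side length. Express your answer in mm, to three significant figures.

Required P_cr = n·P = 2.7 × 157 = 423.9 kN
L_e = K·L = 0.7 × 1.67 = 1.169 m
Required I = P_cr·L_e²/(π²E) = 4.239×10^5 × 1.169² / (π² × 1.64×10^11) = 3.579×10^-7 m⁴
I_req = 3.579×10^5 mm⁴
Solid square: I = a⁴/12  ⇒  a = (12I)^(1/4) = (12×3.579×10^5)^(1/4) = 45.5 mm

a ≈ 45.5 mm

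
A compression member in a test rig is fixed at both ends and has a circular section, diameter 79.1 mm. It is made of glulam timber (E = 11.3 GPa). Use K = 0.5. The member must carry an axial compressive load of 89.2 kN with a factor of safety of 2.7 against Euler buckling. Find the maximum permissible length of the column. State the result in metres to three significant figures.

L_max ≈ 1.89 m

I = πd⁴/64 = π×79.1⁴/64 = 1.922×10^6 mm⁴
I = 1.922×10^-6 m⁴
Required critical load P_cr = n·P = 2.7 × 89.2 = 240.8 kN = 2.408×10^5 N
From P_cr = π²EI/(K·L)²:  L = (1/K)·√(π²EI/P_cr) = (1/0.5)·√(π²×1.13×10^10×1.922×10^-6/2.408×10^5)
L = 1.89 m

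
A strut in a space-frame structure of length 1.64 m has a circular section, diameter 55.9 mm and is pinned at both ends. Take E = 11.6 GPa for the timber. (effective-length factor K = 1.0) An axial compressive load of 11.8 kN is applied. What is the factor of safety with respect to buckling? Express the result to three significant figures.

I = πd⁴/64 = π×55.9⁴/64 = 4.793×10^5 mm⁴
I = 4.793×10^5 mm⁴ = 4.793×10^-7 m⁴
Effective length L_e = K·L = 1 × 1.64 = 1.640 m
P_cr = π²EI / L_e² = π² × 11.6×10⁹ × 4.793×10^-7 / 1.640² = 2.040×10^4 N
Factor of safety n = P_cr / P = 20.403 / 11.8 = 1.73

n ≈ 1.73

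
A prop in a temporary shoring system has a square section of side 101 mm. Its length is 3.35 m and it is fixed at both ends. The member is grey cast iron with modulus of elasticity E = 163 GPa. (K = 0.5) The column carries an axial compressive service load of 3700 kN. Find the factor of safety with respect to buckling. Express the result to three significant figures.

I = a⁴/12 = 101⁴/12 = 8.672×10^6 mm⁴
I = 8.672×10^6 mm⁴ = 8.672×10^-6 m⁴
Effective length L_e = K·L = 0.5 × 3.35 = 1.675 m
P_cr = π²EI / L_e² = π² × 163×10⁹ × 8.672×10^-6 / 1.675² = 4.972×10^6 N
Factor of safety n = P_cr / P = 4972.4 / 3700 = 1.34

n ≈ 1.34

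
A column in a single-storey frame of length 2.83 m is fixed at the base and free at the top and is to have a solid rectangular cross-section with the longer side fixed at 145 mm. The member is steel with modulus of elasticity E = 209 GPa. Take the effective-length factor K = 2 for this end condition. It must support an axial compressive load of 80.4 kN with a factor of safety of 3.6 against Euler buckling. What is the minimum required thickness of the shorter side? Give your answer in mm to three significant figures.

Required P_cr = n·P = 3.6 × 80.4 = 289.4 kN
L_e = K·L = 2 × 2.83 = 5.660 m
Required I = P_cr·L_e²/(π²E) = 2.894×10^5 × 5.660² / (π² × 2.09×10^11) = 4.495×10^-6 m⁴
I_req = 4.495×10^6 mm⁴
Rectangle, weak axis: I_min = h·b³/12 with h = 145 mm fixed  ⇒  b = (12I/h)^(1/3) = 71.9 mm

b ≈ 71.9 mm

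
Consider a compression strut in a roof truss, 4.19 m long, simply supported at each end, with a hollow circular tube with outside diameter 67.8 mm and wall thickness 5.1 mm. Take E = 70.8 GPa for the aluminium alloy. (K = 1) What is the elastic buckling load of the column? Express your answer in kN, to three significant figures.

P_cr ≈ 19.8 kN

Inner diameter d_i = 67.8 − 2×5.1 = 57.60 mm
I = π(d_o⁴ − d_i⁴)/64 = π(67.8⁴ − 57.60⁴)/64 = 4.969×10^5 mm⁴
I = 4.969×10^5 mm⁴ = 4.969×10^-7 m⁴
Effective length L_e = K·L = 1 × 4.19 = 4.190 m
P_cr = π²EI / L_e² = π² × 70.8×10⁹ × 4.969×10^-7 / 4.190² = 1.978×10^4 N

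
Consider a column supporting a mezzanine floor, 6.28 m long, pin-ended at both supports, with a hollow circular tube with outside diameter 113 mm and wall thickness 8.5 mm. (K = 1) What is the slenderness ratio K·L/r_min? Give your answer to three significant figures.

Inner diameter d_i = 113 − 2×8.5 = 96.00 mm
I = π(d_o⁴ − d_i⁴)/64 = π(113⁴ − 96.00⁴)/64 = 3.834×10^6 mm⁴
A = 2.791×10^3 mm²;  r_min = √(I/A) = √(3.834×10^6/2.791×10^3) = 37.07 mm
L_e = K·L = 1 × 6.28 m = 6.280 m = 6280.0 mm
λ = L_e / r_min = 6280.0 / 37.07 = 169

λ ≈ 169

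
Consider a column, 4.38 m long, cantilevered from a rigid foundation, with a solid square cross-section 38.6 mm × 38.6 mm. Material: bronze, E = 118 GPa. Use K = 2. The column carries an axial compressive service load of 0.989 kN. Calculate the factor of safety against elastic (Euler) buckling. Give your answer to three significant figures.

I = a⁴/12 = 38.6⁴/12 = 1.850×10^5 mm⁴
I = 1.850×10^5 mm⁴ = 1.850×10^-7 m⁴
Effective length L_e = K·L = 2 × 4.38 = 8.760 m
P_cr = π²EI / L_e² = π² × 118×10⁹ × 1.850×10^-7 / 8.760² = 2.808×10^3 N
Factor of safety n = P_cr / P = 2.8076 / 0.989 = 2.84

n ≈ 2.84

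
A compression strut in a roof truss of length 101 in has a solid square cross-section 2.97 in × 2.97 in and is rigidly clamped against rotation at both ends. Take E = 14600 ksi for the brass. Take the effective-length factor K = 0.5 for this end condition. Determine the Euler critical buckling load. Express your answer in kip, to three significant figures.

I = a⁴/12 = 2.97⁴/12 = 6.484 in⁴
Effective length L_e = K·L = 0.5 × 101 = 50.50 in
P_cr = π²EI / L_e² = π² × 14600×10³ × 6.484 / 50.50² = 3.664×10^5 lb

P_cr ≈ 366 kip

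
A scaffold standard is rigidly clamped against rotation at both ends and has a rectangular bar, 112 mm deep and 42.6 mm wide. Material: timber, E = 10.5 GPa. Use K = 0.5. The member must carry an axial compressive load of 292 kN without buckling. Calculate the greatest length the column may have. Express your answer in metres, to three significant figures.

Buckling occurs about the weak axis: I_min = h·b³/12 with b = 42.6 mm (the shorter side).
I_min = 112×42.6³/12 = 7.215×10^5 mm⁴
I = 7.215×10^-7 m⁴
At the buckling limit P_cr = P = 2.920×10^5 N
From P_cr = π²EI/(K·L)²:  L = (1/K)·√(π²EI/P_cr) = (1/0.5)·√(π²×1.05×10^10×7.215×10^-7/2.920×10^5)
L = 1.01 m

L_max ≈ 1.01 m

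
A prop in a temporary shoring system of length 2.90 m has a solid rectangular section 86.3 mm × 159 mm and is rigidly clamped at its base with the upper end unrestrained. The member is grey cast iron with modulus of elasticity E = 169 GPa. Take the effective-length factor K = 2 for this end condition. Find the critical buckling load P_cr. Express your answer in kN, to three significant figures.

Buckling occurs about the weak axis: I_min = h·b³/12 with b = 86.3 mm (the shorter side).
I_min = 159×86.3³/12 = 8.516×10^6 mm⁴
I = 8.516×10^6 mm⁴ = 8.516×10^-6 m⁴
Effective length L_e = K·L = 2 × 2.90 = 5.800 m
P_cr = π²EI / L_e² = π² × 169×10⁹ × 8.516×10^-6 / 5.800² = 4.223×10^5 N

P_cr ≈ 422 kN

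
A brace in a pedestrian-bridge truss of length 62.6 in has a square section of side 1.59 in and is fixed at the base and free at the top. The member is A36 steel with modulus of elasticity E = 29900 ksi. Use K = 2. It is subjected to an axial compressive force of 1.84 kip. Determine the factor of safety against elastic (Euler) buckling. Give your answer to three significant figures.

n ≈ 5.45

I = a⁴/12 = 1.59⁴/12 = 0.5326 in⁴
Effective length L_e = K·L = 2 × 62.6 = 125.2 in
P_cr = π²EI / L_e² = π² × 29900×10³ × 0.5326 / 125.2² = 1.003×10^4 lb
Factor of safety n = P_cr / P = 10.027 / 1.84 = 5.45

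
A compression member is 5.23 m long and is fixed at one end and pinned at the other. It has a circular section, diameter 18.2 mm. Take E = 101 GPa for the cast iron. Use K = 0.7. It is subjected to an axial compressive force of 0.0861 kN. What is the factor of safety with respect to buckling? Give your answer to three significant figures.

I = πd⁴/64 = π×18.2⁴/64 = 5.386×10^3 mm⁴
I = 5.386×10^3 mm⁴ = 5.386×10^-9 m⁴
Effective length L_e = K·L = 0.7 × 5.23 = 3.661 m
P_cr = π²EI / L_e² = π² × 101×10⁹ × 5.386×10^-9 / 3.661² = 400.6 N
Factor of safety n = P_cr / P = 0.40057 / 0.0861 = 4.65

n ≈ 4.65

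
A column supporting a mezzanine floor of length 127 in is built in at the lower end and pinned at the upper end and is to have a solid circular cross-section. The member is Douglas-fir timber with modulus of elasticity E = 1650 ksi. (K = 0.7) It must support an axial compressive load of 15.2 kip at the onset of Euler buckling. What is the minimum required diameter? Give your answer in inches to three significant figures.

d ≈ 3.50 in

L_e = K·L = 0.7 × 127 = 88.90 in
Required I = P_cr·L_e²/(π²E) = 1.520×10^4 × 88.90² / (π² × 1.65×10^6) = 7.377 in⁴
Solid circle: I = πd⁴/64  ⇒  d = (64I/π)^(1/4) = (64×7.377/π)^(1/4) = 3.50 in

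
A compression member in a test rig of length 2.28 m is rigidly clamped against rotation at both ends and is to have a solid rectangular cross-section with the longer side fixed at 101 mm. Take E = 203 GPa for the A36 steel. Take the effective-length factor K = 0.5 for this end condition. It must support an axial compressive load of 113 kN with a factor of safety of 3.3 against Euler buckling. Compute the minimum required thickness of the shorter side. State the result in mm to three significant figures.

Required P_cr = n·P = 3.3 × 113 = 372.9 kN
L_e = K·L = 0.5 × 2.28 = 1.140 m
Required I = P_cr·L_e²/(π²E) = 3.729×10^5 × 1.140² / (π² × 2.03×10^11) = 2.419×10^-7 m⁴
I_req = 2.419×10^5 mm⁴
Rectangle, weak axis: I_min = h·b³/12 with h = 101 mm fixed  ⇒  b = (12I/h)^(1/3) = 30.6 mm

b ≈ 30.6 mm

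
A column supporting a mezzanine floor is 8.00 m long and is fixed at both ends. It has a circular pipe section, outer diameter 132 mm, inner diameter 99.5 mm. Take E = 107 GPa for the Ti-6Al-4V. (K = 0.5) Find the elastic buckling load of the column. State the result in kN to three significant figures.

d_o = 132 mm, d_i = 99.5 mm
I = π(d_o⁴ − d_i⁴)/64 = π(132⁴ − 99.50⁴)/64 = 1.009×10^7 mm⁴
I = 1.009×10^7 mm⁴ = 1.009×10^-5 m⁴
Effective length L_e = K·L = 0.5 × 8.00 = 4.000 m
P_cr = π²EI / L_e² = π² × 107×10⁹ × 1.009×10^-5 / 4.000² = 6.661×10^5 N

P_cr ≈ 666 kN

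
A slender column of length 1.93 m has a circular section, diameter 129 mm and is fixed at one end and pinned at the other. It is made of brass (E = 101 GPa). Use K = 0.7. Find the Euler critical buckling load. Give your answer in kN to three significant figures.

P_cr ≈ 7420 kN

I = πd⁴/64 = π×129⁴/64 = 1.359×10^7 mm⁴
I = 1.359×10^7 mm⁴ = 1.359×10^-5 m⁴
Effective length L_e = K·L = 0.7 × 1.93 = 1.351 m
P_cr = π²EI / L_e² = π² × 101×10⁹ × 1.359×10^-5 / 1.351² = 7.424×10^6 N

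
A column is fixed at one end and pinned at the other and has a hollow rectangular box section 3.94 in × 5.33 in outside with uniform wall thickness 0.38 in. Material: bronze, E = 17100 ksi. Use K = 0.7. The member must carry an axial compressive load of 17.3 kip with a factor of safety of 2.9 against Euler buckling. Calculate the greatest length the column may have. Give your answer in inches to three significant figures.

Inner dimensions: h_i = 5.33 − 2×0.38 = 4.570 in, b_i = 3.94 − 2×0.38 = 3.180 in
Weak-axis I_min = (h_o·b_o³ − h_i·b_i³)/12 with b_o = 3.94, b_i = 3.180 in (shorter outer/inner sides).
I_min = (5.33×3.94³ − 4.570×3.180³)/12 = 14.92 in⁴
Required critical load P_cr = n·P = 2.9 × 17.3 = 50.17 kip = 5.017×10^4 lb
From P_cr = π²EI/(K·L)²:  L = (1/K)·√(π²EI/P_cr) = (1/0.7)·√(π²×1.71×10^7×14.92/5.017×10^4)
L = 320 in

L_max ≈ 320 in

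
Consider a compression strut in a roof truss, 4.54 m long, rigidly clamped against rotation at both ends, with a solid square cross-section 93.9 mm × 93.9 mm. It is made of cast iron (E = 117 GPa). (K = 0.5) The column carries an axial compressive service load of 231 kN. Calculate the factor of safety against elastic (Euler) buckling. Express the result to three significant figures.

I = a⁴/12 = 93.9⁴/12 = 6.479×10^6 mm⁴
I = 6.479×10^6 mm⁴ = 6.479×10^-6 m⁴
Effective length L_e = K·L = 0.5 × 4.54 = 2.270 m
P_cr = π²EI / L_e² = π² × 117×10⁹ × 6.479×10^-6 / 2.270² = 1.452×10^6 N
Factor of safety n = P_cr / P = 1451.8 / 231 = 6.28

n ≈ 6.28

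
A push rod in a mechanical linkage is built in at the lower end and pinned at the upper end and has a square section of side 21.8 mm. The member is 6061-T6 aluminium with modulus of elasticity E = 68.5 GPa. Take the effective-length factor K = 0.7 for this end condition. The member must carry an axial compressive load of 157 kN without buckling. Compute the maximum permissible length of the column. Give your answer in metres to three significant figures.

I = a⁴/12 = 21.8⁴/12 = 1.882×10^4 mm⁴
I = 1.882×10^-8 m⁴
At the buckling limit P_cr = P = 1.570×10^5 N
From P_cr = π²EI/(K·L)²:  L = (1/K)·√(π²EI/P_cr) = (1/0.7)·√(π²×6.85×10^10×1.882×10^-8/1.570×10^5)
L = 0.407 m

L_max ≈ 0.407 m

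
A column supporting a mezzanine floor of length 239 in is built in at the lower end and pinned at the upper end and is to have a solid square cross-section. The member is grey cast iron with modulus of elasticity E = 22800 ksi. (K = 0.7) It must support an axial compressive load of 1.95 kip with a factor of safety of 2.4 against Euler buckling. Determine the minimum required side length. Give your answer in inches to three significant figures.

Required P_cr = n·P = 2.4 × 1.95 = 4.680 kip
L_e = K·L = 0.7 × 239 = 167.3 in
Required I = P_cr·L_e²/(π²E) = 4.680×10^3 × 167.3² / (π² × 2.28×10^7) = 0.5821 in⁴
Solid square: I = a⁴/12  ⇒  a = (12I)^(1/4) = (12×0.5821)^(1/4) = 1.63 in

a ≈ 1.63 in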